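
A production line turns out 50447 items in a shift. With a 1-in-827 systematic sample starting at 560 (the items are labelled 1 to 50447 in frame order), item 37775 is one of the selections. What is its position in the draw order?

k = 827
position = (37775 − 560)/827 + 1 = 37215/827 + 1 = 45 + 1 = 46

46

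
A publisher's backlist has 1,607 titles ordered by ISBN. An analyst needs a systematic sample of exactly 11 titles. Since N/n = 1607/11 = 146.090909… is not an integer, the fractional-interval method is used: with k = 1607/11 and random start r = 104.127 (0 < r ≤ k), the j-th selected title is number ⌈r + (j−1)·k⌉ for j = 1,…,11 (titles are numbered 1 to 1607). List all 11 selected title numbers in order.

j=1: r + 0k = 104.127 → ⌈·⌉ = 105
j=2: r + 1k = 250.217909… → ⌈·⌉ = 251
j=3: r + 2k = 396.308818… → ⌈·⌉ = 397
j=4: r + 3k = 542.399727… → ⌈·⌉ = 543
j=5: r + 4k = 688.490636… → ⌈·⌉ = 689
j=6: r + 5k = 834.581545… → ⌈·⌉ = 835
j=7: r + 6k = 980.672454… → ⌈·⌉ = 981
j=8: r + 7k = 1126.763363… → ⌈·⌉ = 1127
j=9: r + 8k = 1272.854272… → ⌈·⌉ = 1273
j=10: r + 9k = 1418.945181… → ⌈·⌉ = 1419
j=11: r + 10k = 1565.036090… → ⌈·⌉ = 1566

105, 251, 397, 543, 689, 835, 981, 1127, 1273, 1419, 1566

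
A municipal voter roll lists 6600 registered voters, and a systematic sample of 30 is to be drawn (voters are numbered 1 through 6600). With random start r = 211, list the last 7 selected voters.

k = N/n = 6600/30 = 220
24th selection = 211 + 23×220 = 5271
25th: 5271 + 220 = 5491
26th: 5491 + 220 = 5711
27th: 5711 + 220 = 5931
28th: 5931 + 220 = 6151
29th: 6151 + 220 = 6371
30th: 6371 + 220 = 6591

5271, 5491, 5711, 5931, 6151, 6371, 6591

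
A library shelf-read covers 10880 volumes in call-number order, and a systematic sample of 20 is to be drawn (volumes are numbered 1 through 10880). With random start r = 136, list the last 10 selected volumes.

5576, 6120, 6664, 7208, 7752, 8296, 8840, 9384, 9928, 10472

k = N/n = 10880/20 = 544
11th selection = 136 + 10×544 = 5576
12th: 5576 + 544 = 6120
13th: 6120 + 544 = 6664
14th: 6664 + 544 = 7208
15th: 7208 + 544 = 7752
16th: 7752 + 544 = 8296
17th: 8296 + 544 = 8840
18th: 8840 + 544 = 9384
19th: 9384 + 544 = 9928
20th: 9928 + 544 = 10472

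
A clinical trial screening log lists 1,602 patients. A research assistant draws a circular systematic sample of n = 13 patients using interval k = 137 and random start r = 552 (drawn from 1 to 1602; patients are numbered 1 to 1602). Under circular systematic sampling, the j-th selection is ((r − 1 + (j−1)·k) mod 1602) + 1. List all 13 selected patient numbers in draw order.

Selection 1: 552
Selection 2: 552 + 137 = 689
Selection 3: 689 + 137 = 826
Selection 4: 826 + 137 = 963
Selection 5: 963 + 137 = 1100
Selection 6: 1100 + 137 = 1237
Selection 7: 1237 + 137 = 1374
Selection 8: 1374 + 137 = 1511
Selection 9: 1511 + 137 = 1648 → 1648 − 1602 = 46
Selection 10: 46 + 137 = 183
Selection 11: 183 + 137 = 320
Selection 12: 320 + 137 = 457
Selection 13: 457 + 137 = 594

552, 689, 826, 963, 1100, 1237, 1374, 1511, 46, 183, 320, 457, 594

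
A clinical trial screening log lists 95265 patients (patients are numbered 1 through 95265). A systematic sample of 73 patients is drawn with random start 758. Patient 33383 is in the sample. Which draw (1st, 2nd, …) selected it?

26

k = 95265/73 = 1305
position = (33383 − 758)/1305 + 1 = 32625/1305 + 1 = 25 + 1 = 26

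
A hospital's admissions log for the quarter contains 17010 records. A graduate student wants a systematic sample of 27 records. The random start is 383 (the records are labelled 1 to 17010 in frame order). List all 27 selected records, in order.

383, 1013, 1643, 2273, 2903, 3533, 4163, 4793, 5423, 6053, 6683, 7313, 7943, 8573, 9203, 9833, 10463, 11093, 11723, 12353, 12983, 13613, 14243, 14873, 15503, 16133, 16763

k = N/n = 17010/27 = 630
record 1: 383
record 2: 383 + 630 = 1013
record 3: 1013 + 630 = 1643
record 4: 1643 + 630 = 2273
record 5: 2273 + 630 = 2903
record 6: 2903 + 630 = 3533
record 7: 3533 + 630 = 4163
record 8: 4163 + 630 = 4793
record 9: 4793 + 630 = 5423
record 10: 5423 + 630 = 6053
record 11: 6053 + 630 = 6683
record 12: 6683 + 630 = 7313
record 13: 7313 + 630 = 7943
record 14: 7943 + 630 = 8573
record 15: 8573 + 630 = 9203
record 16: 9203 + 630 = 9833
record 17: 9833 + 630 = 10463
record 18: 10463 + 630 = 11093
record 19: 11093 + 630 = 11723
record 20: 11723 + 630 = 12353
record 21: 12353 + 630 = 12983
record 22: 12983 + 630 = 13613
record 23: 13613 + 630 = 14243
record 24: 14243 + 630 = 14873
record 25: 14873 + 630 = 15503
record 26: 15503 + 630 = 16133
record 27: 16133 + 630 = 16763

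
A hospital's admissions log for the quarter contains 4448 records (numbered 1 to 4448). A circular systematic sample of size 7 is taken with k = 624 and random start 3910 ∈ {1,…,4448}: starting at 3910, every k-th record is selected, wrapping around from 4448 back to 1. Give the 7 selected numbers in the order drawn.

Selection 1: 3910
Selection 2: 3910 + 624 = 4534 → 4534 − 4448 = 86
Selection 3: 86 + 624 = 710
Selection 4: 710 + 624 = 1334
Selection 5: 1334 + 624 = 1958
Selection 6: 1958 + 624 = 2582
Selection 7: 2582 + 624 = 3206

3910, 86, 710, 1334, 1958, 2582, 3206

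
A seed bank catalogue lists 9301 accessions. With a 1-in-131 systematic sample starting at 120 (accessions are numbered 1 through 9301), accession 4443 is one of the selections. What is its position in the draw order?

34

k = 131
position = (4443 − 120)/131 + 1 = 4323/131 + 1 = 33 + 1 = 34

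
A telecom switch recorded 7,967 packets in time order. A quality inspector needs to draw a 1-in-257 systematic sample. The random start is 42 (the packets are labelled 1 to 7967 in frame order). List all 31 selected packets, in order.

packet 1: 42
packet 2: 42 + 257 = 299
packet 3: 299 + 257 = 556
packet 4: 556 + 257 = 813
packet 5: 813 + 257 = 1070
packet 6: 1070 + 257 = 1327
packet 7: 1327 + 257 = 1584
packet 8: 1584 + 257 = 1841
packet 9: 1841 + 257 = 2098
packet 10: 2098 + 257 = 2355
packet 11: 2355 + 257 = 2612
packet 12: 2612 + 257 = 2869
packet 13: 2869 + 257 = 3126
packet 14: 3126 + 257 = 3383
packet 15: 3383 + 257 = 3640
packet 16: 3640 + 257 = 3897
packet 17: 3897 + 257 = 4154
packet 18: 4154 + 257 = 4411
packet 19: 4411 + 257 = 4668
packet 20: 4668 + 257 = 4925
packet 21: 4925 + 257 = 5182
packet 22: 5182 + 257 = 5439
packet 23: 5439 + 257 = 5696
packet 24: 5696 + 257 = 5953
packet 25: 5953 + 257 = 6210
packet 26: 6210 + 257 = 6467
packet 27: 6467 + 257 = 6724
packet 28: 6724 + 257 = 6981
packet 29: 6981 + 257 = 7238
packet 30: 7238 + 257 = 7495
packet 31: 7495 + 257 = 7752

42, 299, 556, 813, 1070, 1327, 1584, 1841, 2098, 2355, 2612, 2869, 3126, 3383, 3640, 3897, 4154, 4411, 4668, 4925, 5182, 5439, 5696, 5953, 6210, 6467, 6724, 6981, 7238, 7495, 7752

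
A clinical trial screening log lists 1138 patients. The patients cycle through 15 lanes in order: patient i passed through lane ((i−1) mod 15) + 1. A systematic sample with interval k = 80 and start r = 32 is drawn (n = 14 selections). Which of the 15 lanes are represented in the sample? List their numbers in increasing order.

2, 7, 12

Consecutive selections differ by k = 80, so their lane numbers differ by 80 mod 15 = 5.
gcd(80, 15) = 5, so the sample visits 15/5 = 3 distinct residues mod 15.
Start 32 is lane 2; the lanes hit are 2, 7, 12.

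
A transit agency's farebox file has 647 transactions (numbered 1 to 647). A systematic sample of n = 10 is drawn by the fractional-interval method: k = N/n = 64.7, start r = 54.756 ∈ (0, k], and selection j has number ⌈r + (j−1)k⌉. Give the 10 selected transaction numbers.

55, 120, 185, 249, 314, 379, 443, 508, 573, 638

j=1: r + 0k = 54.756 → ⌈·⌉ = 55
j=2: r + 1k = 119.456 → ⌈·⌉ = 120
j=3: r + 2k = 184.156 → ⌈·⌉ = 185
j=4: r + 3k = 248.856 → ⌈·⌉ = 249
j=5: r + 4k = 313.556 → ⌈·⌉ = 314
j=6: r + 5k = 378.256 → ⌈·⌉ = 379
j=7: r + 6k = 442.956 → ⌈·⌉ = 443
j=8: r + 7k = 507.656 → ⌈·⌉ = 508
j=9: r + 8k = 572.356 → ⌈·⌉ = 573
j=10: r + 9k = 637.056 → ⌈·⌉ = 638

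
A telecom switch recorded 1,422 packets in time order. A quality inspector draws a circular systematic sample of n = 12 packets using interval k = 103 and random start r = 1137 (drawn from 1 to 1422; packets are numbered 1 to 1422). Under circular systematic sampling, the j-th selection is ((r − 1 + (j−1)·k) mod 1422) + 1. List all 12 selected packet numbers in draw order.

1137, 1240, 1343, 24, 127, 230, 333, 436, 539, 642, 745, 848

Selection 1: 1137
Selection 2: 1137 + 103 = 1240
Selection 3: 1240 + 103 = 1343
Selection 4: 1343 + 103 = 1446 → 1446 − 1422 = 24
Selection 5: 24 + 103 = 127
Selection 6: 127 + 103 = 230
Selection 7: 230 + 103 = 333
Selection 8: 333 + 103 = 436
Selection 9: 436 + 103 = 539
Selection 10: 539 + 103 = 642
Selection 11: 642 + 103 = 745
Selection 12: 745 + 103 = 848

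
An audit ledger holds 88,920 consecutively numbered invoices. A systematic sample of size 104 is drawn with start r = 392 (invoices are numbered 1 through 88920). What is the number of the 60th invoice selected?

50837

k = 88920/104 = 855
60th selection = r + (60−1)·k = 392 + 59×855 = 392 + 50445 = 50837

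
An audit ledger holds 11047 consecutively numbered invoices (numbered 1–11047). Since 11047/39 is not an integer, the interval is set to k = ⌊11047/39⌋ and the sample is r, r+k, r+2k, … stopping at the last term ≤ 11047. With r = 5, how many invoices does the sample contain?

k = ⌊11047/39⌋ = 283
Achieved size = ⌊(11047 − 5)/283⌋ + 1 = ⌊11042/283⌋ + 1 = 39 + 1 = 40
(last selection: 5 + 39×283 = 11042 ≤ 11047; next would be 11325 > 11047)

40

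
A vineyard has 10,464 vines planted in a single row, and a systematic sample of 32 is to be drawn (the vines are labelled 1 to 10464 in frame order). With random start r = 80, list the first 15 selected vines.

k = N/n = 10464/32 = 327
vine 1: 80
vine 2: 80 + 327 = 407
vine 3: 407 + 327 = 734
vine 4: 734 + 327 = 1061
vine 5: 1061 + 327 = 1388
vine 6: 1388 + 327 = 1715
vine 7: 1715 + 327 = 2042
vine 8: 2042 + 327 = 2369
vine 9: 2369 + 327 = 2696
vine 10: 2696 + 327 = 3023
vine 11: 3023 + 327 = 3350
vine 12: 3350 + 327 = 3677
vine 13: 3677 + 327 = 4004
vine 14: 4004 + 327 = 4331
vine 15: 4331 + 327 = 4658

80, 407, 734, 1061, 1388, 1715, 2042, 2369, 2696, 3023, 3350, 3677, 4004, 4331, 4658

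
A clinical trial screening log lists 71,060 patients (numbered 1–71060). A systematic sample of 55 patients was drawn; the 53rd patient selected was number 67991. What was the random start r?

k = 71060/55 = 1292
r = 67991 − (53−1)×1292 = 67991 − 67184 = 807

807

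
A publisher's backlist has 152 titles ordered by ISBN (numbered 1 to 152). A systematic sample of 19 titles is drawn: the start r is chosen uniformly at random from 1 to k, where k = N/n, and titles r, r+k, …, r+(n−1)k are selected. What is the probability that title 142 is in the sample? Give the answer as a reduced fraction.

k = 152/19 = 8.
Title 142 is selected iff r ≡ 142 (mod 8); exactly one such r in {1,…,8}.
Inclusion probability = 1/8.

1/8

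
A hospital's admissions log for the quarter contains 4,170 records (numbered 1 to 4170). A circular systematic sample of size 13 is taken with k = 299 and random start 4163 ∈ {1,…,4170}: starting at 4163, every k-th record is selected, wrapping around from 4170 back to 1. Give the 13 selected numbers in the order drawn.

Selection 1: 4163
Selection 2: 4163 + 299 = 4462 → 4462 − 4170 = 292
Selection 3: 292 + 299 = 591
Selection 4: 591 + 299 = 890
Selection 5: 890 + 299 = 1189
Selection 6: 1189 + 299 = 1488
Selection 7: 1488 + 299 = 1787
Selection 8: 1787 + 299 = 2086
Selection 9: 2086 + 299 = 2385
Selection 10: 2385 + 299 = 2684
Selection 11: 2684 + 299 = 2983
Selection 12: 2983 + 299 = 3282
Selection 13: 3282 + 299 = 3581

4163, 292, 591, 890, 1189, 1488, 1787, 2086, 2385, 2684, 2983, 3282, 3581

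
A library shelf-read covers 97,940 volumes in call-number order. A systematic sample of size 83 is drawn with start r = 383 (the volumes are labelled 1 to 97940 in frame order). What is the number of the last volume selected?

k = 97940/83 = 1180
83rd selection = r + (83−1)·k = 383 + 82×1180 = 383 + 96760 = 97143

97143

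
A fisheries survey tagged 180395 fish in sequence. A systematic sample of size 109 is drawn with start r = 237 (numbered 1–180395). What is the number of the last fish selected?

k = 180395/109 = 1655
109th selection = r + (109−1)·k = 237 + 108×1655 = 237 + 178740 = 178977

178977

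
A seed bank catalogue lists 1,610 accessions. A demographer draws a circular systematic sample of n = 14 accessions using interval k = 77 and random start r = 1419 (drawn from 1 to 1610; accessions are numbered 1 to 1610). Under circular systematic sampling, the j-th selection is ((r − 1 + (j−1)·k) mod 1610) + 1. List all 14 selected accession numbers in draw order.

1419, 1496, 1573, 40, 117, 194, 271, 348, 425, 502, 579, 656, 733, 810

Selection 1: 1419
Selection 2: 1419 + 77 = 1496
Selection 3: 1496 + 77 = 1573
Selection 4: 1573 + 77 = 1650 → 1650 − 1610 = 40
Selection 5: 40 + 77 = 117
Selection 6: 117 + 77 = 194
Selection 7: 194 + 77 = 271
Selection 8: 271 + 77 = 348
Selection 9: 348 + 77 = 425
Selection 10: 425 + 77 = 502
Selection 11: 502 + 77 = 579
Selection 12: 579 + 77 = 656
Selection 13: 656 + 77 = 733
Selection 14: 733 + 77 = 810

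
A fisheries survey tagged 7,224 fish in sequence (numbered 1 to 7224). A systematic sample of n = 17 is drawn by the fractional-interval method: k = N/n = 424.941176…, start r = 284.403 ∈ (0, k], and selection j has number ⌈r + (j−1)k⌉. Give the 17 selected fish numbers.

285, 710, 1135, 1560, 1985, 2410, 2835, 3259, 3684, 4109, 4534, 4959, 5384, 5809, 6234, 6659, 7084

j=1: r + 0k = 284.403 → ⌈·⌉ = 285
j=2: r + 1k = 709.344176… → ⌈·⌉ = 710
j=3: r + 2k = 1134.285352… → ⌈·⌉ = 1135
j=4: r + 3k = 1559.226529… → ⌈·⌉ = 1560
j=5: r + 4k = 1984.167705… → ⌈·⌉ = 1985
j=6: r + 5k = 2409.108882… → ⌈·⌉ = 2410
j=7: r + 6k = 2834.050058… → ⌈·⌉ = 2835
j=8: r + 7k = 3258.991235… → ⌈·⌉ = 3259
j=9: r + 8k = 3683.932411… → ⌈·⌉ = 3684
j=10: r + 9k = 4108.873588… → ⌈·⌉ = 4109
j=11: r + 10k = 4533.814764… → ⌈·⌉ = 4534
j=12: r + 11k = 4958.755941… → ⌈·⌉ = 4959
j=13: r + 12k = 5383.697117… → ⌈·⌉ = 5384
j=14: r + 13k = 5808.638294… → ⌈·⌉ = 5809
j=15: r + 14k = 6233.579470… → ⌈·⌉ = 6234
j=16: r + 15k = 6658.520647… → ⌈·⌉ = 6659
j=17: r + 16k = 7083.461823… → ⌈·⌉ = 7084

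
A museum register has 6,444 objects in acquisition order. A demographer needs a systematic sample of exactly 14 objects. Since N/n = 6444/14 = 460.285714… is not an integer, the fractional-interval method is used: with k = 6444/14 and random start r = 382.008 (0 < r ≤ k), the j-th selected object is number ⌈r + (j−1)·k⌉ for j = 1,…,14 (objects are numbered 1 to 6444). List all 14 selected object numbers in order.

j=1: r + 0k = 382.008 → ⌈·⌉ = 383
j=2: r + 1k = 842.293714… → ⌈·⌉ = 843
j=3: r + 2k = 1302.579428… → ⌈·⌉ = 1303
j=4: r + 3k = 1762.865142… → ⌈·⌉ = 1763
j=5: r + 4k = 2223.150857… → ⌈·⌉ = 2224
j=6: r + 5k = 2683.436571… → ⌈·⌉ = 2684
j=7: r + 6k = 3143.722285… → ⌈·⌉ = 3144
j=8: r + 7k = 3604.008 → ⌈·⌉ = 3605
j=9: r + 8k = 4064.293714… → ⌈·⌉ = 4065
j=10: r + 9k = 4524.579428… → ⌈·⌉ = 4525
j=11: r + 10k = 4984.865142… → ⌈·⌉ = 4985
j=12: r + 11k = 5445.150857… → ⌈·⌉ = 5446
j=13: r + 12k = 5905.436571… → ⌈·⌉ = 5906
j=14: r + 13k = 6365.722285… → ⌈·⌉ = 6366

383, 843, 1303, 1763, 2224, 2684, 3144, 3605, 4065, 4525, 4985, 5446, 5906, 6366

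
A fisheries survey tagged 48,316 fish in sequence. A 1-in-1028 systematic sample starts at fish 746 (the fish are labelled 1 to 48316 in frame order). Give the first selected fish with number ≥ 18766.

k = 1028
Steps past start: ⌈(18766 − 746)/1028⌉ = ⌈18020/1028⌉ = 18
Selected fish: 746 + 18×1028 = 19250

19250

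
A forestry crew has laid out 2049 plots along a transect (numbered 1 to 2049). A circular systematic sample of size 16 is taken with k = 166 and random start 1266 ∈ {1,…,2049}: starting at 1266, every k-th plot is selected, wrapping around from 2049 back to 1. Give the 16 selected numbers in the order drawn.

Selection 1: 1266
Selection 2: 1266 + 166 = 1432
Selection 3: 1432 + 166 = 1598
Selection 4: 1598 + 166 = 1764
Selection 5: 1764 + 166 = 1930
Selection 6: 1930 + 166 = 2096 → 2096 − 2049 = 47
Selection 7: 47 + 166 = 213
Selection 8: 213 + 166 = 379
Selection 9: 379 + 166 = 545
Selection 10: 545 + 166 = 711
Selection 11: 711 + 166 = 877
Selection 12: 877 + 166 = 1043
Selection 13: 1043 + 166 = 1209
Selection 14: 1209 + 166 = 1375
Selection 15: 1375 + 166 = 1541
Selection 16: 1541 + 166 = 1707

1266, 1432, 1598, 1764, 1930, 47, 213, 379, 545, 711, 877, 1043, 1209, 1375, 1541, 1707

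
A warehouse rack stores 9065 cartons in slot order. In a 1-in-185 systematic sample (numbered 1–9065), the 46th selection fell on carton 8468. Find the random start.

k = 185
r = 8468 − (46−1)×185 = 8468 − 8325 = 143

143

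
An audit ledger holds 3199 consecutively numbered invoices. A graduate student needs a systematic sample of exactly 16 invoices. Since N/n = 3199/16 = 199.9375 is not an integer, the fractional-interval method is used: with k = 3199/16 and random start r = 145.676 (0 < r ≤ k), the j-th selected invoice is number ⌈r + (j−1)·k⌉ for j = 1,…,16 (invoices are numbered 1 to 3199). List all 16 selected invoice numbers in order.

146, 346, 546, 746, 946, 1146, 1346, 1546, 1746, 1946, 2146, 2345, 2545, 2745, 2945, 3145

j=1: r + 0k = 145.676 → ⌈·⌉ = 146
j=2: r + 1k = 345.6135 → ⌈·⌉ = 346
j=3: r + 2k = 545.551 → ⌈·⌉ = 546
j=4: r + 3k = 745.4885 → ⌈·⌉ = 746
j=5: r + 4k = 945.426 → ⌈·⌉ = 946
j=6: r + 5k = 1145.3635 → ⌈·⌉ = 1146
j=7: r + 6k = 1345.301 → ⌈·⌉ = 1346
j=8: r + 7k = 1545.2385 → ⌈·⌉ = 1546
j=9: r + 8k = 1745.176 → ⌈·⌉ = 1746
j=10: r + 9k = 1945.1135 → ⌈·⌉ = 1946
j=11: r + 10k = 2145.051 → ⌈·⌉ = 2146
j=12: r + 11k = 2344.9885 → ⌈·⌉ = 2345
j=13: r + 12k = 2544.926 → ⌈·⌉ = 2545
j=14: r + 13k = 2744.8635 → ⌈·⌉ = 2745
j=15: r + 14k = 2944.801 → ⌈·⌉ = 2945
j=16: r + 15k = 3144.7385 → ⌈·⌉ = 3145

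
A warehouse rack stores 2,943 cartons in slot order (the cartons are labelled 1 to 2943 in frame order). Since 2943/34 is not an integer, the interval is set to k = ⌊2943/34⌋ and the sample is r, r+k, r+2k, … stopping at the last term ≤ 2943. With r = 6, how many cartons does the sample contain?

35

k = ⌊2943/34⌋ = 86
Achieved size = ⌊(2943 − 6)/86⌋ + 1 = ⌊2937/86⌋ + 1 = 34 + 1 = 35
(last selection: 6 + 34×86 = 2930 ≤ 2943; next would be 3016 > 2943)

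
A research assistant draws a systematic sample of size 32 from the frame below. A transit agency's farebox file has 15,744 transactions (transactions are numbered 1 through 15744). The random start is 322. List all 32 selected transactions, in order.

322, 814, 1306, 1798, 2290, 2782, 3274, 3766, 4258, 4750, 5242, 5734, 6226, 6718, 7210, 7702, 8194, 8686, 9178, 9670, 10162, 10654, 11146, 11638, 12130, 12622, 13114, 13606, 14098, 14590, 15082, 15574

k = N/n = 15744/32 = 492
transaction 1: 322
transaction 2: 322 + 492 = 814
transaction 3: 814 + 492 = 1306
transaction 4: 1306 + 492 = 1798
transaction 5: 1798 + 492 = 2290
transaction 6: 2290 + 492 = 2782
transaction 7: 2782 + 492 = 3274
transaction 8: 3274 + 492 = 3766
transaction 9: 3766 + 492 = 4258
transaction 10: 4258 + 492 = 4750
transaction 11: 4750 + 492 = 5242
transaction 12: 5242 + 492 = 5734
transaction 13: 5734 + 492 = 6226
transaction 14: 6226 + 492 = 6718
transaction 15: 6718 + 492 = 7210
transaction 16: 7210 + 492 = 7702
transaction 17: 7702 + 492 = 8194
transaction 18: 8194 + 492 = 8686
transaction 19: 8686 + 492 = 9178
transaction 20: 9178 + 492 = 9670
transaction 21: 9670 + 492 = 10162
transaction 22: 10162 + 492 = 10654
transaction 23: 10654 + 492 = 11146
transaction 24: 11146 + 492 = 11638
transaction 25: 11638 + 492 = 12130
transaction 26: 12130 + 492 = 12622
transaction 27: 12622 + 492 = 13114
transaction 28: 13114 + 492 = 13606
transaction 29: 13606 + 492 = 14098
transaction 30: 14098 + 492 = 14590
transaction 31: 14590 + 492 = 15082
transaction 32: 15082 + 492 = 15574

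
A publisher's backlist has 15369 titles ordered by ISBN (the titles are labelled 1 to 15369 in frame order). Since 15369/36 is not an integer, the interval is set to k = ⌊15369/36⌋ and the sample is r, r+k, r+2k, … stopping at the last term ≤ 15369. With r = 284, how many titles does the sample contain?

k = ⌊15369/36⌋ = 426
Achieved size = ⌊(15369 − 284)/426⌋ + 1 = ⌊15085/426⌋ + 1 = 35 + 1 = 36
(last selection: 284 + 35×426 = 15194 ≤ 15369; next would be 15620 > 15369)

36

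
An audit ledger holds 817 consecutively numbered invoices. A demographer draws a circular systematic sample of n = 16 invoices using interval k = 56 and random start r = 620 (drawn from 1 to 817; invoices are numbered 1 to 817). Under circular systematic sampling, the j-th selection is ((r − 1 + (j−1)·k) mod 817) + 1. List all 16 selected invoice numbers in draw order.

Selection 1: 620
Selection 2: 620 + 56 = 676
Selection 3: 676 + 56 = 732
Selection 4: 732 + 56 = 788
Selection 5: 788 + 56 = 844 → 844 − 817 = 27
Selection 6: 27 + 56 = 83
Selection 7: 83 + 56 = 139
Selection 8: 139 + 56 = 195
Selection 9: 195 + 56 = 251
Selection 10: 251 + 56 = 307
Selection 11: 307 + 56 = 363
Selection 12: 363 + 56 = 419
Selection 13: 419 + 56 = 475
Selection 14: 475 + 56 = 531
Selection 15: 531 + 56 = 587
Selection 16: 587 + 56 = 643

620, 676, 732, 788, 27, 83, 139, 195, 251, 307, 363, 419, 475, 531, 587, 643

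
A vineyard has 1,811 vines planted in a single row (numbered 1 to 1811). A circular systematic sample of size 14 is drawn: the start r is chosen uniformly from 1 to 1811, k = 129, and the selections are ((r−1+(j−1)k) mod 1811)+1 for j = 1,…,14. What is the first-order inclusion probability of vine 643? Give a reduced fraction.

For each position j, as r ranges over 1…1811 the j-th selection hits every vine exactly once, so vine 643 is selected for exactly 14 of the 1811 starts.
Inclusion probability = 14/1811.

14/1811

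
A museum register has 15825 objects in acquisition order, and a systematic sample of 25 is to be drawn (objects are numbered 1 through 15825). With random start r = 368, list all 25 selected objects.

368, 1001, 1634, 2267, 2900, 3533, 4166, 4799, 5432, 6065, 6698, 7331, 7964, 8597, 9230, 9863, 10496, 11129, 11762, 12395, 13028, 13661, 14294, 14927, 15560

k = N/n = 15825/25 = 633
object 1: 368
object 2: 368 + 633 = 1001
object 3: 1001 + 633 = 1634
object 4: 1634 + 633 = 2267
object 5: 2267 + 633 = 2900
object 6: 2900 + 633 = 3533
object 7: 3533 + 633 = 4166
object 8: 4166 + 633 = 4799
object 9: 4799 + 633 = 5432
object 10: 5432 + 633 = 6065
object 11: 6065 + 633 = 6698
object 12: 6698 + 633 = 7331
object 13: 7331 + 633 = 7964
object 14: 7964 + 633 = 8597
object 15: 8597 + 633 = 9230
object 16: 9230 + 633 = 9863
object 17: 9863 + 633 = 10496
object 18: 10496 + 633 = 11129
object 19: 11129 + 633 = 11762
object 20: 11762 + 633 = 12395
object 21: 12395 + 633 = 13028
object 22: 13028 + 633 = 13661
object 23: 13661 + 633 = 14294
object 24: 14294 + 633 = 14927
object 25: 14927 + 633 = 15560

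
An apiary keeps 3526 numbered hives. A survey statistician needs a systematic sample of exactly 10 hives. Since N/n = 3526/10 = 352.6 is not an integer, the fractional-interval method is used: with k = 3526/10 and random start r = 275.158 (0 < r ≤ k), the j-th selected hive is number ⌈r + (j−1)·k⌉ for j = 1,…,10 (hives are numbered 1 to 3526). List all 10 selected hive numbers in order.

276, 628, 981, 1333, 1686, 2039, 2391, 2744, 3096, 3449

j=1: r + 0k = 275.158 → ⌈·⌉ = 276
j=2: r + 1k = 627.758 → ⌈·⌉ = 628
j=3: r + 2k = 980.358 → ⌈·⌉ = 981
j=4: r + 3k = 1332.958 → ⌈·⌉ = 1333
j=5: r + 4k = 1685.558 → ⌈·⌉ = 1686
j=6: r + 5k = 2038.158 → ⌈·⌉ = 2039
j=7: r + 6k = 2390.758 → ⌈·⌉ = 2391
j=8: r + 7k = 2743.358 → ⌈·⌉ = 2744
j=9: r + 8k = 3095.958 → ⌈·⌉ = 3096
j=10: r + 9k = 3448.558 → ⌈·⌉ = 3449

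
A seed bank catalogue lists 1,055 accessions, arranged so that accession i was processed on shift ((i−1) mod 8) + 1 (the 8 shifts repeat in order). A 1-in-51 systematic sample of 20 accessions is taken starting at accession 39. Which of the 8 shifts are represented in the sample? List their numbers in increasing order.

1, 2, 3, 4, 5, 6, 7, 8

Consecutive selections differ by k = 51, so their shift numbers differ by 51 mod 8 = 3.
gcd(51, 8) = 1, so the sample visits 8/1 = 8 distinct residues mod 8.
Start 39 is shift 7; the shifts hit are 1, 2, 3, 4, 5, 6, 7, 8.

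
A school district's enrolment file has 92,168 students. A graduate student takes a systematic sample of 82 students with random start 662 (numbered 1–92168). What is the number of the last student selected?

91706

k = 92168/82 = 1124
82nd selection = r + (82−1)·k = 662 + 81×1124 = 662 + 91044 = 91706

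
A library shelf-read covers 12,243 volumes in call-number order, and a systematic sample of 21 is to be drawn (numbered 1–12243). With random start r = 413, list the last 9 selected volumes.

k = N/n = 12243/21 = 583
13th selection = 413 + 12×583 = 7409
14th: 7409 + 583 = 7992
15th: 7992 + 583 = 8575
16th: 8575 + 583 = 9158
17th: 9158 + 583 = 9741
18th: 9741 + 583 = 10324
19th: 10324 + 583 = 10907
20th: 10907 + 583 = 11490
21st: 11490 + 583 = 12073

7409, 7992, 8575, 9158, 9741, 10324, 10907, 11490, 12073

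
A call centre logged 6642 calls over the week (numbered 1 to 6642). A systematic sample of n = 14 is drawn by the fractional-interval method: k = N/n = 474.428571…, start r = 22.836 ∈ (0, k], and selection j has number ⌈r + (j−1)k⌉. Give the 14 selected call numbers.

23, 498, 972, 1447, 1921, 2395, 2870, 3344, 3819, 4293, 4768, 5242, 5716, 6191

j=1: r + 0k = 22.836 → ⌈·⌉ = 23
j=2: r + 1k = 497.264571… → ⌈·⌉ = 498
j=3: r + 2k = 971.693142… → ⌈·⌉ = 972
j=4: r + 3k = 1446.121714… → ⌈·⌉ = 1447
j=5: r + 4k = 1920.550285… → ⌈·⌉ = 1921
j=6: r + 5k = 2394.978857… → ⌈·⌉ = 2395
j=7: r + 6k = 2869.407428… → ⌈·⌉ = 2870
j=8: r + 7k = 3343.836 → ⌈·⌉ = 3344
j=9: r + 8k = 3818.264571… → ⌈·⌉ = 3819
j=10: r + 9k = 4292.693142… → ⌈·⌉ = 4293
j=11: r + 10k = 4767.121714… → ⌈·⌉ = 4768
j=12: r + 11k = 5241.550285… → ⌈·⌉ = 5242
j=13: r + 12k = 5715.978857… → ⌈·⌉ = 5716
j=14: r + 13k = 6190.407428… → ⌈·⌉ = 6191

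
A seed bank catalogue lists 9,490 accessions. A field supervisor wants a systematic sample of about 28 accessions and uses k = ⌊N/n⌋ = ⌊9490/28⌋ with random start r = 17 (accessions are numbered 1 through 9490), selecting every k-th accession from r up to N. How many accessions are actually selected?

k = ⌊9490/28⌋ = 338
Achieved size = ⌊(9490 − 17)/338⌋ + 1 = ⌊9473/338⌋ + 1 = 28 + 1 = 29
(last selection: 17 + 28×338 = 9481 ≤ 9490; next would be 9819 > 9490)

29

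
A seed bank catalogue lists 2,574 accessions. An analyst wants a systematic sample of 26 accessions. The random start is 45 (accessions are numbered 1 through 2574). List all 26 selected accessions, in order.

45, 144, 243, 342, 441, 540, 639, 738, 837, 936, 1035, 1134, 1233, 1332, 1431, 1530, 1629, 1728, 1827, 1926, 2025, 2124, 2223, 2322, 2421, 2520

k = N/n = 2574/26 = 99
accession 1: 45
accession 2: 45 + 99 = 144
accession 3: 144 + 99 = 243
accession 4: 243 + 99 = 342
accession 5: 342 + 99 = 441
accession 6: 441 + 99 = 540
accession 7: 540 + 99 = 639
accession 8: 639 + 99 = 738
accession 9: 738 + 99 = 837
accession 10: 837 + 99 = 936
accession 11: 936 + 99 = 1035
accession 12: 1035 + 99 = 1134
accession 13: 1134 + 99 = 1233
accession 14: 1233 + 99 = 1332
accession 15: 1332 + 99 = 1431
accession 16: 1431 + 99 = 1530
accession 17: 1530 + 99 = 1629
accession 18: 1629 + 99 = 1728
accession 19: 1728 + 99 = 1827
accession 20: 1827 + 99 = 1926
accession 21: 1926 + 99 = 2025
accession 22: 2025 + 99 = 2124
accession 23: 2124 + 99 = 2223
accession 24: 2223 + 99 = 2322
accession 25: 2322 + 99 = 2421
accession 26: 2421 + 99 = 2520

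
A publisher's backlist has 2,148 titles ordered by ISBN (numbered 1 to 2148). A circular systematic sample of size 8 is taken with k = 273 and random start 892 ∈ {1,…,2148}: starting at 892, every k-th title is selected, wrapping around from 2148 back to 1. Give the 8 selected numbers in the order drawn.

892, 1165, 1438, 1711, 1984, 109, 382, 655

Selection 1: 892
Selection 2: 892 + 273 = 1165
Selection 3: 1165 + 273 = 1438
Selection 4: 1438 + 273 = 1711
Selection 5: 1711 + 273 = 1984
Selection 6: 1984 + 273 = 2257 → 2257 − 2148 = 109
Selection 7: 109 + 273 = 382
Selection 8: 382 + 273 = 655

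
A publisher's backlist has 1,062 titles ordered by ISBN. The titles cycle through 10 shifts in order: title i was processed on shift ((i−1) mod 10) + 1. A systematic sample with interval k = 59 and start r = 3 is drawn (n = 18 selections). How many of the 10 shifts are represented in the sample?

Consecutive selections differ by k = 59, so their shift numbers differ by 59 mod 10 = 9.
gcd(59, 10) = 1, so the sample visits 10/1 = 10 distinct residues mod 10.
Start 3 is shift 3; the shifts hit are 1, 2, 3, 4, 5, 6, 7, 8, 9, 10.

10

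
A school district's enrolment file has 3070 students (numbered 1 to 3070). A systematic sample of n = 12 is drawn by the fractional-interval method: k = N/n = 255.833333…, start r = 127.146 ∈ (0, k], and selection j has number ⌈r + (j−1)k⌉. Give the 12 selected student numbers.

128, 383, 639, 895, 1151, 1407, 1663, 1918, 2174, 2430, 2686, 2942

j=1: r + 0k = 127.146 → ⌈·⌉ = 128
j=2: r + 1k = 382.979333… → ⌈·⌉ = 383
j=3: r + 2k = 638.812666… → ⌈·⌉ = 639
j=4: r + 3k = 894.646 → ⌈·⌉ = 895
j=5: r + 4k = 1150.479333… → ⌈·⌉ = 1151
j=6: r + 5k = 1406.312666… → ⌈·⌉ = 1407
j=7: r + 6k = 1662.146 → ⌈·⌉ = 1663
j=8: r + 7k = 1917.979333… → ⌈·⌉ = 1918
j=9: r + 8k = 2173.812666… → ⌈·⌉ = 2174
j=10: r + 9k = 2429.646 → ⌈·⌉ = 2430
j=11: r + 10k = 2685.479333… → ⌈·⌉ = 2686
j=12: r + 11k = 2941.312666… → ⌈·⌉ = 2942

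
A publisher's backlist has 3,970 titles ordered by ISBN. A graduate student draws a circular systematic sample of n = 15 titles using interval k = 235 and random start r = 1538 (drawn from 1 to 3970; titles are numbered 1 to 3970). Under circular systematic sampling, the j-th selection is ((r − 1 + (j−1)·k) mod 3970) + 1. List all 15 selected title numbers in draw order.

Selection 1: 1538
Selection 2: 1538 + 235 = 1773
Selection 3: 1773 + 235 = 2008
Selection 4: 2008 + 235 = 2243
Selection 5: 2243 + 235 = 2478
Selection 6: 2478 + 235 = 2713
Selection 7: 2713 + 235 = 2948
Selection 8: 2948 + 235 = 3183
Selection 9: 3183 + 235 = 3418
Selection 10: 3418 + 235 = 3653
Selection 11: 3653 + 235 = 3888
Selection 12: 3888 + 235 = 4123 → 4123 − 3970 = 153
Selection 13: 153 + 235 = 388
Selection 14: 388 + 235 = 623
Selection 15: 623 + 235 = 858

1538, 1773, 2008, 2243, 2478, 2713, 2948, 3183, 3418, 3653, 3888, 153, 388, 623, 858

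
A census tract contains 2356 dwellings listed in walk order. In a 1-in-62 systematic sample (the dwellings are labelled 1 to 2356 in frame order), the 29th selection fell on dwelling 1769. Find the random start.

33

k = 62
r = 1769 − (29−1)×62 = 1769 − 1736 = 33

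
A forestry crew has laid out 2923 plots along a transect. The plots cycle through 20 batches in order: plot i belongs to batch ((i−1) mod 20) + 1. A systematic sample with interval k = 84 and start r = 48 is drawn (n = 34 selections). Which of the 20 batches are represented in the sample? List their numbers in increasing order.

Consecutive selections differ by k = 84, so their batch numbers differ by 84 mod 20 = 4.
gcd(84, 20) = 4, so the sample visits 20/4 = 5 distinct residues mod 20.
Start 48 is batch 8; the batches hit are 4, 8, 12, 16, 20.

4, 8, 12, 16, 20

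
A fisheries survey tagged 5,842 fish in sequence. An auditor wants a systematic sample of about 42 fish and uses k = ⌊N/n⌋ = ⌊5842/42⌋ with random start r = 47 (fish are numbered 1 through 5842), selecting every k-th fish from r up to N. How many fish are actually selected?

k = ⌊5842/42⌋ = 139
Achieved size = ⌊(5842 − 47)/139⌋ + 1 = ⌊5795/139⌋ + 1 = 41 + 1 = 42
(last selection: 47 + 41×139 = 5746 ≤ 5842; next would be 5885 > 5842)

42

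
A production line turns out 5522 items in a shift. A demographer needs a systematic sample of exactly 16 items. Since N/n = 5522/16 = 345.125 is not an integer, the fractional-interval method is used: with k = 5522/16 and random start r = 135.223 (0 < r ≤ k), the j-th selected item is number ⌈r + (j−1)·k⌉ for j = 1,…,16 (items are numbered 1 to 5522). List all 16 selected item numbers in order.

j=1: r + 0k = 135.223 → ⌈·⌉ = 136
j=2: r + 1k = 480.348 → ⌈·⌉ = 481
j=3: r + 2k = 825.473 → ⌈·⌉ = 826
j=4: r + 3k = 1170.598 → ⌈·⌉ = 1171
j=5: r + 4k = 1515.723 → ⌈·⌉ = 1516
j=6: r + 5k = 1860.848 → ⌈·⌉ = 1861
j=7: r + 6k = 2205.973 → ⌈·⌉ = 2206
j=8: r + 7k = 2551.098 → ⌈·⌉ = 2552
j=9: r + 8k = 2896.223 → ⌈·⌉ = 2897
j=10: r + 9k = 3241.348 → ⌈·⌉ = 3242
j=11: r + 10k = 3586.473 → ⌈·⌉ = 3587
j=12: r + 11k = 3931.598 → ⌈·⌉ = 3932
j=13: r + 12k = 4276.723 → ⌈·⌉ = 4277
j=14: r + 13k = 4621.848 → ⌈·⌉ = 4622
j=15: r + 14k = 4966.973 → ⌈·⌉ = 4967
j=16: r + 15k = 5312.098 → ⌈·⌉ = 5313

136, 481, 826, 1171, 1516, 1861, 2206, 2552, 2897, 3242, 3587, 3932, 4277, 4622, 4967, 5313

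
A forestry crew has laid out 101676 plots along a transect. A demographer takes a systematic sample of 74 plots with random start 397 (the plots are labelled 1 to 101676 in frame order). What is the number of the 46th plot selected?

62227

k = 101676/74 = 1374
46th selection = r + (46−1)·k = 397 + 45×1374 = 397 + 61830 = 62227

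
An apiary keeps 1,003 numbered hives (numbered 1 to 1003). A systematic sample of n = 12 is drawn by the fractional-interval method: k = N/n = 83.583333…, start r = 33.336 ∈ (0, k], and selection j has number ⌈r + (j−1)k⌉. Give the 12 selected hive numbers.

34, 117, 201, 285, 368, 452, 535, 619, 703, 786, 870, 953

j=1: r + 0k = 33.336 → ⌈·⌉ = 34
j=2: r + 1k = 116.919333… → ⌈·⌉ = 117
j=3: r + 2k = 200.502666… → ⌈·⌉ = 201
j=4: r + 3k = 284.086 → ⌈·⌉ = 285
j=5: r + 4k = 367.669333… → ⌈·⌉ = 368
j=6: r + 5k = 451.252666… → ⌈·⌉ = 452
j=7: r + 6k = 534.836 → ⌈·⌉ = 535
j=8: r + 7k = 618.419333… → ⌈·⌉ = 619
j=9: r + 8k = 702.002666… → ⌈·⌉ = 703
j=10: r + 9k = 785.586 → ⌈·⌉ = 786
j=11: r + 10k = 869.169333… → ⌈·⌉ = 870
j=12: r + 11k = 952.752666… → ⌈·⌉ = 953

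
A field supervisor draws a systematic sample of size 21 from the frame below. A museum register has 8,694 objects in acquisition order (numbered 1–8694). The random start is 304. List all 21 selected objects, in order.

304, 718, 1132, 1546, 1960, 2374, 2788, 3202, 3616, 4030, 4444, 4858, 5272, 5686, 6100, 6514, 6928, 7342, 7756, 8170, 8584

k = N/n = 8694/21 = 414
object 1: 304
object 2: 304 + 414 = 718
object 3: 718 + 414 = 1132
object 4: 1132 + 414 = 1546
object 5: 1546 + 414 = 1960
object 6: 1960 + 414 = 2374
object 7: 2374 + 414 = 2788
object 8: 2788 + 414 = 3202
object 9: 3202 + 414 = 3616
object 10: 3616 + 414 = 4030
object 11: 4030 + 414 = 4444
object 12: 4444 + 414 = 4858
object 13: 4858 + 414 = 5272
object 14: 5272 + 414 = 5686
object 15: 5686 + 414 = 6100
object 16: 6100 + 414 = 6514
object 17: 6514 + 414 = 6928
object 18: 6928 + 414 = 7342
object 19: 7342 + 414 = 7756
object 20: 7756 + 414 = 8170
object 21: 8170 + 414 = 8584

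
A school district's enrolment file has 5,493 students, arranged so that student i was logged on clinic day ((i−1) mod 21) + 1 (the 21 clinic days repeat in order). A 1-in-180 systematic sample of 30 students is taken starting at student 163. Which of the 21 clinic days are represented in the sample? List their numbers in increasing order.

Consecutive selections differ by k = 180, so their clinic day numbers differ by 180 mod 21 = 12.
gcd(180, 21) = 3, so the sample visits 21/3 = 7 distinct residues mod 21.
Start 163 is clinic day 16; the clinic days hit are 1, 4, 7, 10, 13, 16, 19.

1, 4, 7, 10, 13, 16, 19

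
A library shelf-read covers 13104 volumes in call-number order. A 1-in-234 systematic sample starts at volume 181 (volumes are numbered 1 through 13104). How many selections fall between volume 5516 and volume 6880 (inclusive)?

6

k = 234
First selection ≥ 5516: 181 + ⌈(5516−181)/234⌉·234 = 181 + 23×234 = 5563
Last selection ≤ 6880: 181 + ⌊(6880−181)/234⌋·234 = 181 + 28×234 = 6733
Count = 28 − 23 + 1 = 6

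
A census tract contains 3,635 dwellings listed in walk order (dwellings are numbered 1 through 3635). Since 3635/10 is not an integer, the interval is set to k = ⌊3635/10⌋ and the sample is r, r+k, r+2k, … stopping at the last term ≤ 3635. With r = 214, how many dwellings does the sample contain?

k = ⌊3635/10⌋ = 363
Achieved size = ⌊(3635 − 214)/363⌋ + 1 = ⌊3421/363⌋ + 1 = 9 + 1 = 10
(last selection: 214 + 9×363 = 3481 ≤ 3635; next would be 3844 > 3635)

10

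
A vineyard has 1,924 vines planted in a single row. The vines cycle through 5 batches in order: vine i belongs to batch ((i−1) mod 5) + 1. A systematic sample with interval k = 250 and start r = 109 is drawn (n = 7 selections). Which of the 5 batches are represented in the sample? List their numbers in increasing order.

Consecutive selections differ by k = 250, so their batch numbers differ by 250 mod 5 = 0.
gcd(250, 5) = 5, so the sample visits 5/5 = 1 distinct residues mod 5.
Start 109 is batch 4; the batches hit are 4.

4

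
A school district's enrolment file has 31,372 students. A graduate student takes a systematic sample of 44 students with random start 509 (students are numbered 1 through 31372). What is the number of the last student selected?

k = 31372/44 = 713
44th selection = r + (44−1)·k = 509 + 43×713 = 509 + 30659 = 31168

31168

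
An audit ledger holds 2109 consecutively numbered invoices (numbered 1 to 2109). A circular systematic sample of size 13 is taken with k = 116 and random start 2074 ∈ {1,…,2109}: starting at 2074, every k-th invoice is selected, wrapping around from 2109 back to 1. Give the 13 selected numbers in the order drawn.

2074, 81, 197, 313, 429, 545, 661, 777, 893, 1009, 1125, 1241, 1357

Selection 1: 2074
Selection 2: 2074 + 116 = 2190 → 2190 − 2109 = 81
Selection 3: 81 + 116 = 197
Selection 4: 197 + 116 = 313
Selection 5: 313 + 116 = 429
Selection 6: 429 + 116 = 545
Selection 7: 545 + 116 = 661
Selection 8: 661 + 116 = 777
Selection 9: 777 + 116 = 893
Selection 10: 893 + 116 = 1009
Selection 11: 1009 + 116 = 1125
Selection 12: 1125 + 116 = 1241
Selection 13: 1241 + 116 = 1357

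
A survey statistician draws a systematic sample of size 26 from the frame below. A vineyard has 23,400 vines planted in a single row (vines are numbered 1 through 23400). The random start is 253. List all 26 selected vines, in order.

k = N/n = 23400/26 = 900
vine 1: 253
vine 2: 253 + 900 = 1153
vine 3: 1153 + 900 = 2053
vine 4: 2053 + 900 = 2953
vine 5: 2953 + 900 = 3853
vine 6: 3853 + 900 = 4753
vine 7: 4753 + 900 = 5653
vine 8: 5653 + 900 = 6553
vine 9: 6553 + 900 = 7453
vine 10: 7453 + 900 = 8353
vine 11: 8353 + 900 = 9253
vine 12: 9253 + 900 = 10153
vine 13: 10153 + 900 = 11053
vine 14: 11053 + 900 = 11953
vine 15: 11953 + 900 = 12853
vine 16: 12853 + 900 = 13753
vine 17: 13753 + 900 = 14653
vine 18: 14653 + 900 = 15553
vine 19: 15553 + 900 = 16453
vine 20: 16453 + 900 = 17353
vine 21: 17353 + 900 = 18253
vine 22: 18253 + 900 = 19153
vine 23: 19153 + 900 = 20053
vine 24: 20053 + 900 = 20953
vine 25: 20953 + 900 = 21853
vine 26: 21853 + 900 = 22753

253, 1153, 2053, 2953, 3853, 4753, 5653, 6553, 7453, 8353, 9253, 10153, 11053, 11953, 12853, 13753, 14653, 15553, 16453, 17353, 18253, 19153, 20053, 20953, 21853, 22753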